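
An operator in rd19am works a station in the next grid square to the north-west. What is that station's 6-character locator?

RD09xn

Longitude subsquare a = 0; −1 → -1, wraps to 23 = x, carry into square.
Longitude square 1; −1 → 0.
Latitude subsquare m = 12; +1 → 13 = n.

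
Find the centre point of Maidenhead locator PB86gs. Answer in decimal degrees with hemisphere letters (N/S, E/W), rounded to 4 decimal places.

Field P=15, B=1: +15·20° lon, +1·10° lat → SW at lon 120°, lat -80°.
Square 8, 6: +8·2° lon, +6·1° lat → SW at lon 136°, lat -74°.
Subsquare g=6, s=18: +6·0.0833333° lon, +18·0.0416667° lat → SW at lon 136.5°, lat -73.25°.
Cell spans 0.0833333° lon × 0.0416667° lat. Centre is SW corner plus half of each.
latitude 73.2292° S, longitude 136.5417° E.

73.2292° S, 136.5417° E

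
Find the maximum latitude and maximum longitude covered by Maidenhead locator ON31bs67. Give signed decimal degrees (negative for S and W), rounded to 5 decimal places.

41.78333, 106.14167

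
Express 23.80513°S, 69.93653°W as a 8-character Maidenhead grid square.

Offset from 180°W / 90°S: lon 110.06347°, lat 66.19487°.
Field: 110.06347/20 → 5 → F, 66.19487/10 → 6 → G; chars FG.
Square: 10.06347/2 → 5, 6.19487/1 → 6; chars 56.
Subsquare: 0.06347/0.0833333 → 0 → a, 0.19487/0.0416667 → 4 → e; chars ae.
Extended square: 0.06347/0.00833333 → 7, 0.02820/0.00416667 → 6; chars 76.

FG56ae76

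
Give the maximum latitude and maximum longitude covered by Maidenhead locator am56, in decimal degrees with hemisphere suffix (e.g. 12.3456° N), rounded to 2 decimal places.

37.00° N, 168.00° W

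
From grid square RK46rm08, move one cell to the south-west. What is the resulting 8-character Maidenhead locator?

RK46qm97

Longitude extended square 0; −1 → -1, wraps to 9, carry into subsquare.
Longitude subsquare r = 17; −1 → 16 = q.
Latitude extended square 8; −1 → 7.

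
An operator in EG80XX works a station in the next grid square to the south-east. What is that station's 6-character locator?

EG90aw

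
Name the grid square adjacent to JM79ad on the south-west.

Longitude subsquare a = 0; −1 → -1, wraps to 23 = x, carry into square.
Longitude square 7; −1 → 6.
Latitude subsquare d = 3; −1 → 2 = c.

JM69xc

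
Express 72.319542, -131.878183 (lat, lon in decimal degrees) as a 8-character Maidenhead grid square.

CQ42bh46

Shift to the Maidenhead origin (180°W, 90°S): lon 48.12182, lat 162.31954.
Field: 48.12182/20 → 2 → C, 162.31954/10 → 16 → Q; chars CQ.
Square: 8.12182/2 → 4, 2.31954/1 → 2; chars 42.
Subsquare: 0.12182/0.0833333 → 1 → b, 0.31954/0.0416667 → 7 → h; chars bh.
Extended square: 0.03848/0.00833333 → 4, 0.02788/0.00416667 → 6; chars 46.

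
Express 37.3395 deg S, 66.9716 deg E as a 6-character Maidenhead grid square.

Shift to the Maidenhead origin (180°W, 90°S): lon 246.9716, lat 52.6605.
Field (20°×10°, letters A–R): lon ⌊246.9716/20⌋ = 12 → M; lat ⌊52.6605/10⌋ = 5 → F.
Square (2°×1°, digits 0–9): lon ⌊6.9716/2⌋ = 3; lat ⌊2.6605/1⌋ = 2.
Subsquare (5′×2.5′, letters a–x): lon ⌊0.9716/0.0833333⌋ = 11 → l; lat ⌊0.6605/0.0416667⌋ = 15 → p.

MF32lp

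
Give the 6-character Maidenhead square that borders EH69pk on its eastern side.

EH69qk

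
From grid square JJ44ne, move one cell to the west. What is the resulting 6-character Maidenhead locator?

Longitude subsquare n = 13; −1 → 12 = m.
The latitude characters are unchanged.

JJ44me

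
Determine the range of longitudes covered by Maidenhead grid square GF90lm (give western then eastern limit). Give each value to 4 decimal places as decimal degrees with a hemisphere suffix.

Field G=6, F=5: +6·20° lon, +5·10° lat → SW at lon -60°, lat -40°.
Square 9, 0: +9·2° lon, +0·1° lat → SW at lon -42°, lat -40°.
Subsquare l=11, m=12: +11·0.0833333° lon, +12·0.0416667° lat → SW at lon -41.0833°, lat -39.5°.
Cell spans 0.0833333° lon × 0.0416667° lat.
west 41.0833° W, east 41.0000° W.

41.0833° W, 41.0000° W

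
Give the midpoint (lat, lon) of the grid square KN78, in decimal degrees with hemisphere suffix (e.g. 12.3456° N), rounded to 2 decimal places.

48.50° N, 35.00° E

Field K=10, N=13: +10·20° lon, +13·10° lat → SW at lon 20°, lat 40°.
Square 7, 8: +7·2° lon, +8·1° lat → SW at lon 34°, lat 48°.
Cell spans 2° lon × 1° lat. Centre is SW corner plus half of each.
latitude 48.50° N, longitude 35.00° E.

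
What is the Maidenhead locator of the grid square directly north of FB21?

Latitude square 1; +1 → 2.
The longitude characters are unchanged.

FB22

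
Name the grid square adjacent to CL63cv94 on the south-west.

CL63cv83

Longitude extended square 9; −1 → 8.
Latitude extended square 4; −1 → 3.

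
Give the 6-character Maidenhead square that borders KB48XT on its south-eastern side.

KB58as

Longitude subsquare x = 23; +1 → 24, wraps to 0 = a, carry into square.
Longitude square 4; +1 → 5.
Latitude subsquare t = 19; −1 → 18 = s.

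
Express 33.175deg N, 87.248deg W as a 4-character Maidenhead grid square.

Add 180° to longitude and 90° to latitude: 92.75, 123.17.
Field (20°×10°, letters A–R): 92.75/20 → 4 → E, 123.17/10 → 12 → M; chars EM.
Square (2°×1°, digits 0–9): 12.75/2 → 6, 3.17/1 → 3; chars 63.

EM63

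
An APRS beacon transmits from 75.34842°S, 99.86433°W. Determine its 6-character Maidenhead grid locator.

EB04bp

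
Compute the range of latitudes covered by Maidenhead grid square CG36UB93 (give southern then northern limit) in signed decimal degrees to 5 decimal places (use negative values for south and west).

-23.94583, -23.94167

Field C=2, G=6: +2·20° lon, +6·10° lat → SW at lon -140°, lat -30°.
Square 3, 6: +3·2° lon, +6·1° lat → SW at lon -134°, lat -24°.
Subsquare u=20, b=1: +20·0.0833333° lon, +1·0.0416667° lat → SW at lon -132.333°, lat -23.9583°.
Extended square 9, 3: +9·0.00833333° lon, +3·0.00416667° lat → SW at lon -132.258°, lat -23.9458°.
Cell spans 0.00833333° lon × 0.00416667° lat.
south -23.94583, north -23.94167.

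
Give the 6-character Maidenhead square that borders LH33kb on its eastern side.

LH33lb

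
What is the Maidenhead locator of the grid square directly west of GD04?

FD94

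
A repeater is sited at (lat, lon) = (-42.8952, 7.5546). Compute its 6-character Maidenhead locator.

JE37sc

Add 180° to longitude and 90° to latitude: 187.5546, 47.1048.
Field (20°×10°, letters A–R): 187.5546/20 → 9 → J, 47.1048/10 → 4 → E; chars JE.
Square (2°×1°, digits 0–9): 7.5546/2 → 3, 7.1048/1 → 7; chars 37.
Subsquare (5′×2.5′, letters a–x): 1.5546/0.0833333 → 18 → s, 0.1048/0.0416667 → 2 → c; chars sc.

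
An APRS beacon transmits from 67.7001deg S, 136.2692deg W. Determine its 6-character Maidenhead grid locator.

Offset from 180°W / 90°S: lon 43.7308°, lat 22.2999°.
Field (20°×10°, letters A–R): 43.7308/20 → 2 → C, 22.2999/10 → 2 → C; chars CC.
Square (2°×1°, digits 0–9): 3.7308/2 → 1, 2.2999/1 → 2; chars 12.
Subsquare (5′×2.5′, letters a–x): 1.7308/0.0833333 → 20 → u, 0.2999/0.0416667 → 7 → h; chars uh.

CC12uh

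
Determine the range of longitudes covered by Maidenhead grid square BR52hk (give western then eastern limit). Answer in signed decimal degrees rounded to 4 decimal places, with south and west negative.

Field B=1, R=17: +1·20° lon, +17·10° lat → SW at lon -160°, lat 80°.
Square 5, 2: +5·2° lon, +2·1° lat → SW at lon -150°, lat 82°.
Subsquare h=7, k=10: +7·0.0833333° lon, +10·0.0416667° lat → SW at lon -149.417°, lat 82.4167°.
Cell spans 0.0833333° lon × 0.0416667° lat.
west -149.4167, east -149.3333.

-149.4167, -149.3333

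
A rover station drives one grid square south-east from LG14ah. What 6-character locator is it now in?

LG14bg

Longitude subsquare a = 0; +1 → 1 = b.
Latitude subsquare h = 7; −1 → 6 = g.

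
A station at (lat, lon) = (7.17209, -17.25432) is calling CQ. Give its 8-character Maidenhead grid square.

Offset from 180°W / 90°S: lon 162.74568°, lat 97.17209°.
Field: lon ⌊162.74568/20⌋ = 8 → I; lat ⌊97.17209/10⌋ = 9 → J.
Square: lon ⌊2.74568/2⌋ = 1; lat ⌊7.17209/1⌋ = 7.
Subsquare: lon ⌊0.74568/0.0833333⌋ = 8 → i; lat ⌊0.17209/0.0416667⌋ = 4 → e.
Extended square: lon ⌊0.07901/0.00833333⌋ = 9; lat ⌊0.00542/0.00416667⌋ = 1.

IJ17ie91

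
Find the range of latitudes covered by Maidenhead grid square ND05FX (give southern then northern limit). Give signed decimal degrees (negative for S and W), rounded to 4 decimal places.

Field N=13, D=3: +13·20° lon, +3·10° lat → SW at lon 80°, lat -60°.
Square 0, 5: +0·2° lon, +5·1° lat → SW at lon 80°, lat -55°.
Subsquare f=5, x=23: +5·0.0833333° lon, +23·0.0416667° lat → SW at lon 80.4167°, lat -54.0417°.
Cell spans 0.0833333° lon × 0.0416667° lat.
south -54.0417, north -54.0000.

-54.0417, -54.0000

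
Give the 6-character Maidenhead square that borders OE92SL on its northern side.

Latitude subsquare l = 11; +1 → 12 = m.
The longitude characters are unchanged.

OE92sm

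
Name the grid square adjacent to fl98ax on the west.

FL88xx

Longitude subsquare a = 0; −1 → -1, wraps to 23 = x, carry into square.
Longitude square 9; −1 → 8.
The latitude characters are unchanged.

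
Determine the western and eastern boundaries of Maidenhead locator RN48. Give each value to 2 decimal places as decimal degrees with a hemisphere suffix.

168.00° E, 170.00° E

Field R=17, N=13: +17·20° lon, +13·10° lat → SW at lon 160°, lat 40°.
Square 4, 8: +4·2° lon, +8·1° lat → SW at lon 168°, lat 48°.
Cell spans 2° lon × 1° lat.
west 168.00° E, east 170.00° E.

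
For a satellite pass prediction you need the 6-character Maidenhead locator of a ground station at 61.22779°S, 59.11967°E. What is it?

Offset from 180°W / 90°S: lon 239.1197°, lat 28.7722°.
Field: 239.1197/20 → 11 → L, 28.7722/10 → 2 → C; chars LC.
Square: 19.1197/2 → 9, 8.7722/1 → 8; chars 98.
Subsquare: 1.1197/0.0833333 → 13 → n, 0.7722/0.0416667 → 18 → s; chars ns.

LC98ns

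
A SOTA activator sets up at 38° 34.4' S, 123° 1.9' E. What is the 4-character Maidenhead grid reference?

PF11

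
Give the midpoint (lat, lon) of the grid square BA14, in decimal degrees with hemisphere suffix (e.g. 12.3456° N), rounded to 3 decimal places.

Field B=1, A=0: +1·20° lon, +0·10° lat → SW at lon -160°, lat -90°.
Square 1, 4: +1·2° lon, +4·1° lat → SW at lon -158°, lat -86°.
Cell spans 2° lon × 1° lat. Centre is SW corner plus half of each.
latitude 85.500° S, longitude 157.000° W.

85.500° S, 157.000° W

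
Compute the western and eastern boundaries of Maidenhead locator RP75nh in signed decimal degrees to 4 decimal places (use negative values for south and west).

175.0833, 175.1667

Field R=17, P=15: +17·20° lon, +15·10° lat → SW at lon 160°, lat 60°.
Square 7, 5: +7·2° lon, +5·1° lat → SW at lon 174°, lat 65°.
Subsquare n=13, h=7: +13·0.0833333° lon, +7·0.0416667° lat → SW at lon 175.083°, lat 65.2917°.
Cell spans 0.0833333° lon × 0.0416667° lat.
west 175.0833, east 175.1667.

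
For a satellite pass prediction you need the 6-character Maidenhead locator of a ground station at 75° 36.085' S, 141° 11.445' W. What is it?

BB94jj

Offset from 180°W / 90°S: lon 38.8092°, lat 14.3986°.
Field: 38.8092/20 → 1 → B, 14.3986/10 → 1 → B; chars BB.
Square: 18.8092/2 → 9, 4.3986/1 → 4; chars 94.
Subsquare: 0.8092/0.0833333 → 9 → j, 0.3986/0.0416667 → 9 → j; chars jj.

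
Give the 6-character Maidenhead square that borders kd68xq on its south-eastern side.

KD78ap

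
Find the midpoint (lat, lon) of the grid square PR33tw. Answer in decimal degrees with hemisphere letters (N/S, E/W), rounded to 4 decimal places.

83.9375° N, 127.6250° E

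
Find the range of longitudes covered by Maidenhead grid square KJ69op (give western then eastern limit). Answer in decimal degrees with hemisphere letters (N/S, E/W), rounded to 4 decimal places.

33.1667° E, 33.2500° E

Field K=10, J=9: +10·20° lon, +9·10° lat → SW at lon 20°, lat 0°.
Square 6, 9: +6·2° lon, +9·1° lat → SW at lon 32°, lat 9°.
Subsquare o=14, p=15: +14·0.0833333° lon, +15·0.0416667° lat → SW at lon 33.1667°, lat 9.625°.
Cell spans 0.0833333° lon × 0.0416667° lat.
west 33.1667° E, east 33.2500° E.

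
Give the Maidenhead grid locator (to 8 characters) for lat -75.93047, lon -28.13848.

Shift to the Maidenhead origin (180°W, 90°S): lon 151.86152, lat 14.06953.
Field (20°×10°, letters A–R): lon ⌊151.86152/20⌋ = 7 → H; lat ⌊14.06953/10⌋ = 1 → B.
Square (2°×1°, digits 0–9): lon ⌊11.86152/2⌋ = 5; lat ⌊4.06953/1⌋ = 4.
Subsquare (5′×2.5′, letters a–x): lon ⌊1.86152/0.0833333⌋ = 22 → w; lat ⌊0.06953/0.0416667⌋ = 1 → b.
Extended square (30″×15″, digits 0–9): lon ⌊0.02819/0.00833333⌋ = 3; lat ⌊0.02786/0.00416667⌋ = 6.

HB54wb36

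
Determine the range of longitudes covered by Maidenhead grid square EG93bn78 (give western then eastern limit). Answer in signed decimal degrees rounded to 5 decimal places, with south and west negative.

Field E=4, G=6: +4·20° lon, +6·10° lat → SW at lon -100°, lat -30°.
Square 9, 3: +9·2° lon, +3·1° lat → SW at lon -82°, lat -27°.
Subsquare b=1, n=13: +1·0.0833333° lon, +13·0.0416667° lat → SW at lon -81.9167°, lat -26.4583°.
Extended square 7, 8: +7·0.00833333° lon, +8·0.00416667° lat → SW at lon -81.8583°, lat -26.425°.
Cell spans 0.00833333° lon × 0.00416667° lat.
west -81.85833, east -81.85000.

-81.85833, -81.85000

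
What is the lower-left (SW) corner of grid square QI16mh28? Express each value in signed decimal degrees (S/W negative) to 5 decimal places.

Field Q=16, I=8: +16·20° lon, +8·10° lat → SW at lon 140°, lat -10°.
Square 1, 6: +1·2° lon, +6·1° lat → SW at lon 142°, lat -4°.
Subsquare m=12, h=7: +12·0.0833333° lon, +7·0.0416667° lat → SW at lon 143°, lat -3.70833°.
Extended square 2, 8: +2·0.00833333° lon, +8·0.00416667° lat → SW at lon 143.017°, lat -3.675°.
latitude -3.67500, longitude 143.01667.

-3.67500, 143.01667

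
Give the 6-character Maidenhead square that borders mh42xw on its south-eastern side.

MH52av

Longitude subsquare x = 23; +1 → 24, wraps to 0 = a, carry into square.
Longitude square 4; +1 → 5.
Latitude subsquare w = 22; −1 → 21 = v.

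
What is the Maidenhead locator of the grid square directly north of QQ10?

QQ11

Latitude square 0; +1 → 1.
The longitude characters are unchanged.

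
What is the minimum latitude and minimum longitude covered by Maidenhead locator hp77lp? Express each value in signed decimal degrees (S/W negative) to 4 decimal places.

Field H=7, P=15: +7·20° lon, +15·10° lat → SW at lon -40°, lat 60°.
Square 7, 7: +7·2° lon, +7·1° lat → SW at lon -26°, lat 67°.
Subsquare l=11, p=15: +11·0.0833333° lon, +15·0.0416667° lat → SW at lon -25.0833°, lat 67.625°.
latitude 67.6250, longitude -25.0833.

67.6250, -25.0833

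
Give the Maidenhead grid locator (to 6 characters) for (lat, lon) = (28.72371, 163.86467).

Offset from 180°W / 90°S: lon 343.8647°, lat 118.7237°.
Field (20°×10°, letters A–R): lon ⌊343.8647/20⌋ = 17 → R; lat ⌊118.7237/10⌋ = 11 → L.
Square (2°×1°, digits 0–9): lon ⌊3.8647/2⌋ = 1; lat ⌊8.7237/1⌋ = 8.
Subsquare (5′×2.5′, letters a–x): lon ⌊1.8647/0.0833333⌋ = 22 → w; lat ⌊0.7237/0.0416667⌋ = 17 → r.

RL18wr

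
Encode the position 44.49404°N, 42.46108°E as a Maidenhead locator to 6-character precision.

LN14fl

Offset from 180°W / 90°S: lon 222.4611°, lat 134.4940°.
Field: lon ⌊222.4611/20⌋ = 11 → L; lat ⌊134.4940/10⌋ = 13 → N.
Square: lon ⌊2.4611/2⌋ = 1; lat ⌊4.4940/1⌋ = 4.
Subsquare: lon ⌊0.4611/0.0833333⌋ = 5 → f; lat ⌊0.4940/0.0416667⌋ = 11 → l.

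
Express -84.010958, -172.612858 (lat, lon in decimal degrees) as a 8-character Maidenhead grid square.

AA35qx67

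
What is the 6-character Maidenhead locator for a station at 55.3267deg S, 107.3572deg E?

OD34qq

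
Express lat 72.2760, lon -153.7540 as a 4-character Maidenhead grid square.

Add 180° to longitude and 90° to latitude: 26.25, 162.28.
Field (20°×10°, letters A–R): lon ⌊26.25/20⌋ = 1 → B; lat ⌊162.28/10⌋ = 16 → Q.
Square (2°×1°, digits 0–9): lon ⌊6.25/2⌋ = 3; lat ⌊2.28/1⌋ = 2.

BQ32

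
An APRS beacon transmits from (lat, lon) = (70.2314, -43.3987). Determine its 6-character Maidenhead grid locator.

GQ80hf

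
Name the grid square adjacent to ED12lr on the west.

ED12kr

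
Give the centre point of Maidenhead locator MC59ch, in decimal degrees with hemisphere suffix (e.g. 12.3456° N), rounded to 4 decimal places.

60.6875° S, 70.2083° E

Field M=12, C=2: +12·20° lon, +2·10° lat → SW at lon 60°, lat -70°.
Square 5, 9: +5·2° lon, +9·1° lat → SW at lon 70°, lat -61°.
Subsquare c=2, h=7: +2·0.0833333° lon, +7·0.0416667° lat → SW at lon 70.1667°, lat -60.7083°.
Cell spans 0.0833333° lon × 0.0416667° lat. Centre is SW corner plus half of each.
latitude 60.6875° S, longitude 70.2083° E.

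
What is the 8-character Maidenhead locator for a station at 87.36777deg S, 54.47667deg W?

GA22sp21

Add 180° to longitude and 90° to latitude: 125.52333, 2.63223.
Field: lon ⌊125.52333/20⌋ = 6 → G; lat ⌊2.63223/10⌋ = 0 → A.
Square: lon ⌊5.52333/2⌋ = 2; lat ⌊2.63223/1⌋ = 2.
Subsquare: lon ⌊1.52333/0.0833333⌋ = 18 → s; lat ⌊0.63223/0.0416667⌋ = 15 → p.
Extended square: lon ⌊0.02333/0.00833333⌋ = 2; lat ⌊0.00723/0.00416667⌋ = 1.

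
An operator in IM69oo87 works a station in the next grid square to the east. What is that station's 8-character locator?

IM69oo97

Longitude extended square 8; +1 → 9.
The latitude characters are unchanged.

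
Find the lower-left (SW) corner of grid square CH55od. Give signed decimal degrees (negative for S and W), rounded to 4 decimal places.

-14.8750, -128.8333

Field C=2, H=7: +2·20° lon, +7·10° lat → SW at lon -140°, lat -20°.
Square 5, 5: +5·2° lon, +5·1° lat → SW at lon -130°, lat -15°.
Subsquare o=14, d=3: +14·0.0833333° lon, +3·0.0416667° lat → SW at lon -128.833°, lat -14.875°.
latitude -14.8750, longitude -128.8333.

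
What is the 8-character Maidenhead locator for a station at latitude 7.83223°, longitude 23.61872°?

KJ17tt49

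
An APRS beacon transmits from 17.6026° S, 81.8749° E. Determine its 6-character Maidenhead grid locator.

NH02wj

Add 180° to longitude and 90° to latitude: 261.8749, 72.3974.
Field: 261.8749/20 → 13 → N, 72.3974/10 → 7 → H; chars NH.
Square: 1.8749/2 → 0, 2.3974/1 → 2; chars 02.
Subsquare: 1.8749/0.0833333 → 22 → w, 0.3974/0.0416667 → 9 → j; chars wj.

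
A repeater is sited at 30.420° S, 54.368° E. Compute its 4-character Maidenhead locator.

LF79

Add 180° to longitude and 90° to latitude: 234.37, 59.58.
Field: lon ⌊234.37/20⌋ = 11 → L; lat ⌊59.58/10⌋ = 5 → F.
Square: lon ⌊14.37/2⌋ = 7; lat ⌊9.58/1⌋ = 9.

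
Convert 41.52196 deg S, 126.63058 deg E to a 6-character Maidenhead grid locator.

PE38hl

Shift to the Maidenhead origin (180°W, 90°S): lon 306.6306, lat 48.4780.
Field: lon ⌊306.6306/20⌋ = 15 → P; lat ⌊48.4780/10⌋ = 4 → E.
Square: lon ⌊6.6306/2⌋ = 3; lat ⌊8.4780/1⌋ = 8.
Subsquare: lon ⌊0.6306/0.0833333⌋ = 7 → h; lat ⌊0.4780/0.0416667⌋ = 11 → l.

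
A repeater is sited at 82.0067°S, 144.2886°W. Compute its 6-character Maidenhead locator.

BA77ux

Add 180° to longitude and 90° to latitude: 35.7114, 7.9933.
Field: 35.7114/20 → 1 → B, 7.9933/10 → 0 → A; chars BA.
Square: 15.7114/2 → 7, 7.9933/1 → 7; chars 77.
Subsquare: 1.7114/0.0833333 → 20 → u, 0.9933/0.0416667 → 23 → x; chars ux.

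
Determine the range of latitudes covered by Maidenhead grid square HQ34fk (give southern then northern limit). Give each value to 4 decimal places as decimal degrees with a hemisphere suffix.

74.4167° N, 74.4583° N

Field H=7, Q=16: +7·20° lon, +16·10° lat → SW at lon -40°, lat 70°.
Square 3, 4: +3·2° lon, +4·1° lat → SW at lon -34°, lat 74°.
Subsquare f=5, k=10: +5·0.0833333° lon, +10·0.0416667° lat → SW at lon -33.5833°, lat 74.4167°.
Cell spans 0.0833333° lon × 0.0416667° lat.
south 74.4167° N, north 74.4583° N.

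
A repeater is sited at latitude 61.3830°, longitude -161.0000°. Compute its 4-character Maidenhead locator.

Add 180° to longitude and 90° to latitude: 19.00, 151.38.
Field: 19.00/20 → 0 → A, 151.38/10 → 15 → P; chars AP.
Square: 19.00/2 → 9, 1.38/1 → 1; chars 91.

AP91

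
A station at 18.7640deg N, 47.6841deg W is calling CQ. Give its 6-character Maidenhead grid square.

Add 180° to longitude and 90° to latitude: 132.3159, 108.7640.
Field: lon ⌊132.3159/20⌋ = 6 → G; lat ⌊108.7640/10⌋ = 10 → K.
Square: lon ⌊12.3159/2⌋ = 6; lat ⌊8.7640/1⌋ = 8.
Subsquare: lon ⌊0.3159/0.0833333⌋ = 3 → d; lat ⌊0.7640/0.0416667⌋ = 18 → s.

GK68ds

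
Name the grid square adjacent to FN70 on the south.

Latitude square 0; −1 → -1, wraps to 9, carry into field.
Latitude field N = 13; −1 → 12 = M.
The longitude characters are unchanged.

FM79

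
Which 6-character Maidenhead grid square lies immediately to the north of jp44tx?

Latitude subsquare x = 23; +1 → 24, wraps to 0 = a, carry into square.
Latitude square 4; +1 → 5.
The longitude characters are unchanged.

JP45ta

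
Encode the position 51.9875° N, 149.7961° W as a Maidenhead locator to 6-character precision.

BO51cx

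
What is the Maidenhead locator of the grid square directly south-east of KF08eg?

KF08ff

Longitude subsquare e = 4; +1 → 5 = f.
Latitude subsquare g = 6; −1 → 5 = f.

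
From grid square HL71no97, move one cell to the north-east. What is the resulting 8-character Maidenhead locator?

HL71oo08

Longitude extended square 9; +1 → 10, wraps to 0, carry into subsquare.
Longitude subsquare n = 13; +1 → 14 = o.
Latitude extended square 7; +1 → 8.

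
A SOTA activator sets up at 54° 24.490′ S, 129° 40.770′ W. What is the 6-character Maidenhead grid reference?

CD55do

Add 180° to longitude and 90° to latitude: 50.3205, 35.5918.
Field: lon ⌊50.3205/20⌋ = 2 → C; lat ⌊35.5918/10⌋ = 3 → D.
Square: lon ⌊10.3205/2⌋ = 5; lat ⌊5.5918/1⌋ = 5.
Subsquare: lon ⌊0.3205/0.0833333⌋ = 3 → d; lat ⌊0.5918/0.0416667⌋ = 14 → o.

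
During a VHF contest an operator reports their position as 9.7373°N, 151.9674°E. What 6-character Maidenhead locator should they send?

Add 180° to longitude and 90° to latitude: 331.9674, 99.7373.
Field: 331.9674/20 → 16 → Q, 99.7373/10 → 9 → J; chars QJ.
Square: 11.9674/2 → 5, 9.7373/1 → 9; chars 59.
Subsquare: 1.9674/0.0833333 → 23 → x, 0.7373/0.0416667 → 17 → r; chars xr.

QJ59xr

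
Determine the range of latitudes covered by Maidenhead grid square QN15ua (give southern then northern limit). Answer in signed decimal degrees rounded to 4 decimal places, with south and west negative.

45.0000, 45.0417

Field Q=16, N=13: +16·20° lon, +13·10° lat → SW at lon 140°, lat 40°.
Square 1, 5: +1·2° lon, +5·1° lat → SW at lon 142°, lat 45°.
Subsquare u=20, a=0: +20·0.0833333° lon, +0·0.0416667° lat → SW at lon 143.667°, lat 45°.
Cell spans 0.0833333° lon × 0.0416667° lat.
south 45.0000, north 45.0417.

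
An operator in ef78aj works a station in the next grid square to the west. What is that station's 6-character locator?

EF68xj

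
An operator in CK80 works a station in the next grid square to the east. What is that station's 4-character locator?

CK90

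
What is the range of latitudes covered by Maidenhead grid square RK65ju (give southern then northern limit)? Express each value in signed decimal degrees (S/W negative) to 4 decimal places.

15.8333, 15.8750

Field R=17, K=10: +17·20° lon, +10·10° lat → SW at lon 160°, lat 10°.
Square 6, 5: +6·2° lon, +5·1° lat → SW at lon 172°, lat 15°.
Subsquare j=9, u=20: +9·0.0833333° lon, +20·0.0416667° lat → SW at lon 172.75°, lat 15.8333°.
Cell spans 0.0833333° lon × 0.0416667° lat.
south 15.8333, north 15.8750.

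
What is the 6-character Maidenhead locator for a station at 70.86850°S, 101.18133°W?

Shift to the Maidenhead origin (180°W, 90°S): lon 78.8187, lat 19.1315.
Field: 78.8187/20 → 3 → D, 19.1315/10 → 1 → B; chars DB.
Square: 18.8187/2 → 9, 9.1315/1 → 9; chars 99.
Subsquare: 0.8187/0.0833333 → 9 → j, 0.1315/0.0416667 → 3 → d; chars jd.

DB99jd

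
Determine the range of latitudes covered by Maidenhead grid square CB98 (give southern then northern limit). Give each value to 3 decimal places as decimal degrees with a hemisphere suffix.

72.000° S, 71.000° S

Field C=2, B=1: +2·20° lon, +1·10° lat → SW at lon -140°, lat -80°.
Square 9, 8: +9·2° lon, +8·1° lat → SW at lon -122°, lat -72°.
Cell spans 2° lon × 1° lat.
south 72.000° S, north 71.000° S.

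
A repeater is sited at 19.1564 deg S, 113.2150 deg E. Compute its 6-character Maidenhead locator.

OH60ou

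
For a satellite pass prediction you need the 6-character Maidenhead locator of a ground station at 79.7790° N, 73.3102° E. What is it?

Shift to the Maidenhead origin (180°W, 90°S): lon 253.3102, lat 169.7790.
Field (20°×10°, letters A–R): lon ⌊253.3102/20⌋ = 12 → M; lat ⌊169.7790/10⌋ = 16 → Q.
Square (2°×1°, digits 0–9): lon ⌊13.3102/2⌋ = 6; lat ⌊9.7790/1⌋ = 9.
Subsquare (5′×2.5′, letters a–x): lon ⌊1.3102/0.0833333⌋ = 15 → p; lat ⌊0.7790/0.0416667⌋ = 18 → s.

MQ69ps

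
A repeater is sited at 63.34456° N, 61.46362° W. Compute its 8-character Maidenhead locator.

FP93gi42

Add 180° to longitude and 90° to latitude: 118.53638, 153.34456.
Field (20°×10°, letters A–R): lon ⌊118.53638/20⌋ = 5 → F; lat ⌊153.34456/10⌋ = 15 → P.
Square (2°×1°, digits 0–9): lon ⌊18.53638/2⌋ = 9; lat ⌊3.34456/1⌋ = 3.
Subsquare (5′×2.5′, letters a–x): lon ⌊0.53638/0.0833333⌋ = 6 → g; lat ⌊0.34456/0.0416667⌋ = 8 → i.
Extended square (30″×15″, digits 0–9): lon ⌊0.03638/0.00833333⌋ = 4; lat ⌊0.01123/0.00416667⌋ = 2.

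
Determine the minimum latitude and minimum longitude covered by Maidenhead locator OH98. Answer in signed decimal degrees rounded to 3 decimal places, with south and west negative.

-12.000, 118.000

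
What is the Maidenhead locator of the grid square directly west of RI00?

QI90

Longitude square 0; −1 → -1, wraps to 9, carry into field.
Longitude field R = 17; −1 → 16 = Q.
The latitude characters are unchanged.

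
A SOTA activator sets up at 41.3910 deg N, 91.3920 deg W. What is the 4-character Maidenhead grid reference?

EN41

Shift to the Maidenhead origin (180°W, 90°S): lon 88.61, lat 131.39.
Field: 88.61/20 → 4 → E, 131.39/10 → 13 → N; chars EN.
Square: 8.61/2 → 4, 1.39/1 → 1; chars 41.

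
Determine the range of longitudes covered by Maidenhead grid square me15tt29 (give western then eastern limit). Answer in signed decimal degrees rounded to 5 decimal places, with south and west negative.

Field M=12, E=4: +12·20° lon, +4·10° lat → SW at lon 60°, lat -50°.
Square 1, 5: +1·2° lon, +5·1° lat → SW at lon 62°, lat -45°.
Subsquare t=19, t=19: +19·0.0833333° lon, +19·0.0416667° lat → SW at lon 63.5833°, lat -44.2083°.
Extended square 2, 9: +2·0.00833333° lon, +9·0.00416667° lat → SW at lon 63.6°, lat -44.1708°.
Cell spans 0.00833333° lon × 0.00416667° lat.
west 63.60000, east 63.60833.

63.60000, 63.60833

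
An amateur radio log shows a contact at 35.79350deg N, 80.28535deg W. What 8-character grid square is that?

EM95ut50

Offset from 180°W / 90°S: lon 99.71465°, lat 125.79350°.
Field: lon ⌊99.71465/20⌋ = 4 → E; lat ⌊125.79350/10⌋ = 12 → M.
Square: lon ⌊19.71465/2⌋ = 9; lat ⌊5.79350/1⌋ = 5.
Subsquare: lon ⌊1.71465/0.0833333⌋ = 20 → u; lat ⌊0.79350/0.0416667⌋ = 19 → t.
Extended square: lon ⌊0.04798/0.00833333⌋ = 5; lat ⌊0.00183/0.00416667⌋ = 0.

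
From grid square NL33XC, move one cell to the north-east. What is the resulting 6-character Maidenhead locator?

NL43ad

Longitude subsquare x = 23; +1 → 24, wraps to 0 = a, carry into square.
Longitude square 3; +1 → 4.
Latitude subsquare c = 2; +1 → 3 = d.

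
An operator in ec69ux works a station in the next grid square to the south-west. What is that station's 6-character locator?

Longitude subsquare u = 20; −1 → 19 = t.
Latitude subsquare x = 23; −1 → 22 = w.

EC69tw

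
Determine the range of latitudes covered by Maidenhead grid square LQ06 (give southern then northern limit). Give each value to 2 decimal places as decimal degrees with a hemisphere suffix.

76.00° N, 77.00° N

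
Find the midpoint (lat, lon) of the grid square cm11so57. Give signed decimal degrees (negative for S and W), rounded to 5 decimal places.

Field C=2, M=12: +2·20° lon, +12·10° lat → SW at lon -140°, lat 30°.
Square 1, 1: +1·2° lon, +1·1° lat → SW at lon -138°, lat 31°.
Subsquare s=18, o=14: +18·0.0833333° lon, +14·0.0416667° lat → SW at lon -136.5°, lat 31.5833°.
Extended square 5, 7: +5·0.00833333° lon, +7·0.00416667° lat → SW at lon -136.458°, lat 31.6125°.
Cell spans 0.00833333° lon × 0.00416667° lat. Centre is SW corner plus half of each.
latitude 31.61458, longitude -136.45417.

31.61458, -136.45417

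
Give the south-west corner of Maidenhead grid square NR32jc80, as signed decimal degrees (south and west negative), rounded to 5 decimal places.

Field N=13, R=17: +13·20° lon, +17·10° lat → SW at lon 80°, lat 80°.
Square 3, 2: +3·2° lon, +2·1° lat → SW at lon 86°, lat 82°.
Subsquare j=9, c=2: +9·0.0833333° lon, +2·0.0416667° lat → SW at lon 86.75°, lat 82.0833°.
Extended square 8, 0: +8·0.00833333° lon, +0·0.00416667° lat → SW at lon 86.8167°, lat 82.0833°.
latitude 82.08333, longitude 86.81667.

82.08333, 86.81667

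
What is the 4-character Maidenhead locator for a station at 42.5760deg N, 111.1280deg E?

ON52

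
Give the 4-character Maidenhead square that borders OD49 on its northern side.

Latitude square 9; +1 → 10, wraps to 0, carry into field.
Latitude field D = 3; +1 → 4 = E.
The longitude characters are unchanged.

OE40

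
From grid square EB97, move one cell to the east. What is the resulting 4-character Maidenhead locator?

FB07

Longitude square 9; +1 → 10, wraps to 0, carry into field.
Longitude field E = 4; +1 → 5 = F.
The latitude characters are unchanged.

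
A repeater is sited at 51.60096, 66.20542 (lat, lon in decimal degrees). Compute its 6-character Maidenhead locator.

MO31co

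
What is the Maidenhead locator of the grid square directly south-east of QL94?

RL03

Longitude square 9; +1 → 10, wraps to 0, carry into field.
Longitude field Q = 16; +1 → 17 = R.
Latitude square 4; −1 → 3.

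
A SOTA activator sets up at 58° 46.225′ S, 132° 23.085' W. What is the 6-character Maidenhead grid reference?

Offset from 180°W / 90°S: lon 47.6153°, lat 31.2296°.
Field (20°×10°, letters A–R): 47.6153/20 → 2 → C, 31.2296/10 → 3 → D; chars CD.
Square (2°×1°, digits 0–9): 7.6153/2 → 3, 1.2296/1 → 1; chars 31.
Subsquare (5′×2.5′, letters a–x): 1.6153/0.0833333 → 19 → t, 0.2296/0.0416667 → 5 → f; chars tf.

CD31tf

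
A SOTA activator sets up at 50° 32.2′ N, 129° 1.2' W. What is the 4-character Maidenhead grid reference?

Add 180° to longitude and 90° to latitude: 50.98, 140.54.
Field: lon ⌊50.98/20⌋ = 2 → C; lat ⌊140.54/10⌋ = 14 → O.
Square: lon ⌊10.98/2⌋ = 5; lat ⌊0.54/1⌋ = 0.

CO50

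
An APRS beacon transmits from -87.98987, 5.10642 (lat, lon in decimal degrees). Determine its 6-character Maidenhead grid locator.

JA22na

Offset from 180°W / 90°S: lon 185.1064°, lat 2.0101°.
Field (20°×10°, letters A–R): 185.1064/20 → 9 → J, 2.0101/10 → 0 → A; chars JA.
Square (2°×1°, digits 0–9): 5.1064/2 → 2, 2.0101/1 → 2; chars 22.
Subsquare (5′×2.5′, letters a–x): 1.1064/0.0833333 → 13 → n, 0.0101/0.0416667 → 0 → a; chars na.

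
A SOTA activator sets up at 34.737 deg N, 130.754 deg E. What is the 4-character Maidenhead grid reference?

PM54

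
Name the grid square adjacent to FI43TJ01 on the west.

FI43sj91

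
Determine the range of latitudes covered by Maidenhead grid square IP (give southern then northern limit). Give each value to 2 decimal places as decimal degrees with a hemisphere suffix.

Field I=8, P=15: +8·20° lon, +15·10° lat → SW at lon -20°, lat 60°.
Cell spans 20° lon × 10° lat.
south 60.00° N, north 70.00° N.

60.00° N, 70.00° N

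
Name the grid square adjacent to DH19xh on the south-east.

DH29ag

Longitude subsquare x = 23; +1 → 24, wraps to 0 = a, carry into square.
Longitude square 1; +1 → 2.
Latitude subsquare h = 7; −1 → 6 = g.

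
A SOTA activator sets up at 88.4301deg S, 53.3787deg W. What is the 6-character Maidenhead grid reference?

GA31hn

Offset from 180°W / 90°S: lon 126.6213°, lat 1.5699°.
Field (20°×10°, letters A–R): lon ⌊126.6213/20⌋ = 6 → G; lat ⌊1.5699/10⌋ = 0 → A.
Square (2°×1°, digits 0–9): lon ⌊6.6213/2⌋ = 3; lat ⌊1.5699/1⌋ = 1.
Subsquare (5′×2.5′, letters a–x): lon ⌊0.6213/0.0833333⌋ = 7 → h; lat ⌊0.5699/0.0416667⌋ = 13 → n.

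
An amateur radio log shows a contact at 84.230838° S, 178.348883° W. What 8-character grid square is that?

AA05ts84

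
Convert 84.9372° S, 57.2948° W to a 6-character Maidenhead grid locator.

Shift to the Maidenhead origin (180°W, 90°S): lon 122.7052, lat 5.0628.
Field: lon ⌊122.7052/20⌋ = 6 → G; lat ⌊5.0628/10⌋ = 0 → A.
Square: lon ⌊2.7052/2⌋ = 1; lat ⌊5.0628/1⌋ = 5.
Subsquare: lon ⌊0.7052/0.0833333⌋ = 8 → i; lat ⌊0.0628/0.0416667⌋ = 1 → b.

GA15ib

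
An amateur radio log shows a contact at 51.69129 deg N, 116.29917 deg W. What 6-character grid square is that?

DO11uq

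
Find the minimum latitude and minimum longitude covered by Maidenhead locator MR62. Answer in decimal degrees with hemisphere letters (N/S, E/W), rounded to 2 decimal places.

82.00° N, 72.00° E

Field M=12, R=17: +12·20° lon, +17·10° lat → SW at lon 60°, lat 80°.
Square 6, 2: +6·2° lon, +2·1° lat → SW at lon 72°, lat 82°.
latitude 82.00° N, longitude 72.00° E.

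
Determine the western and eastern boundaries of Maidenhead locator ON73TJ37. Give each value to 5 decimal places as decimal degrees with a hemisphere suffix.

Field O=14, N=13: +14·20° lon, +13·10° lat → SW at lon 100°, lat 40°.
Square 7, 3: +7·2° lon, +3·1° lat → SW at lon 114°, lat 43°.
Subsquare t=19, j=9: +19·0.0833333° lon, +9·0.0416667° lat → SW at lon 115.583°, lat 43.375°.
Extended square 3, 7: +3·0.00833333° lon, +7·0.00416667° lat → SW at lon 115.608°, lat 43.4042°.
Cell spans 0.00833333° lon × 0.00416667° lat.
west 115.60833° E, east 115.61667° E.

115.60833° E, 115.61667° E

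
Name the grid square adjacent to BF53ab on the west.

BF43xb

Longitude subsquare a = 0; −1 → -1, wraps to 23 = x, carry into square.
Longitude square 5; −1 → 4.
The latitude characters are unchanged.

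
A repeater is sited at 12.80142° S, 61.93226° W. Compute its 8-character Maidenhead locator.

FH97ae87

Add 180° to longitude and 90° to latitude: 118.06774, 77.19858.
Field (20°×10°, letters A–R): 118.06774/20 → 5 → F, 77.19858/10 → 7 → H; chars FH.
Square (2°×1°, digits 0–9): 18.06774/2 → 9, 7.19858/1 → 7; chars 97.
Subsquare (5′×2.5′, letters a–x): 0.06774/0.0833333 → 0 → a, 0.19858/0.0416667 → 4 → e; chars ae.
Extended square (30″×15″, digits 0–9): 0.06774/0.00833333 → 8, 0.03191/0.00416667 → 7; chars 87.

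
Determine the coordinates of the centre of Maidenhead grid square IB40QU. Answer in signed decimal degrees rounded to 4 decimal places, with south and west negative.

-79.1458, -10.6250

Field I=8, B=1: +8·20° lon, +1·10° lat → SW at lon -20°, lat -80°.
Square 4, 0: +4·2° lon, +0·1° lat → SW at lon -12°, lat -80°.
Subsquare q=16, u=20: +16·0.0833333° lon, +20·0.0416667° lat → SW at lon -10.6667°, lat -79.1667°.
Cell spans 0.0833333° lon × 0.0416667° lat. Centre is SW corner plus half of each.
latitude -79.1458, longitude -10.6250.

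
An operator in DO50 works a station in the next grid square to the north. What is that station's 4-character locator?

Latitude square 0; +1 → 1.
The longitude characters are unchanged.

DO51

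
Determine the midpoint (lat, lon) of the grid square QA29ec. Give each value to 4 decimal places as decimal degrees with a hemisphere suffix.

80.8958° S, 144.3750° E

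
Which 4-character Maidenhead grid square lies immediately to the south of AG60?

Latitude square 0; −1 → -1, wraps to 9, carry into field.
Latitude field G = 6; −1 → 5 = F.
The longitude characters are unchanged.

AF69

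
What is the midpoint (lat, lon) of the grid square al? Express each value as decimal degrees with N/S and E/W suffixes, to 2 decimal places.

Field A=0, L=11: +0·20° lon, +11·10° lat → SW at lon -180°, lat 20°.
Cell spans 20° lon × 10° lat. Centre is SW corner plus half of each.
latitude 25.00° N, longitude 170.00° W.

25.00° N, 170.00° W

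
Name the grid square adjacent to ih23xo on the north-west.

Longitude subsquare x = 23; −1 → 22 = w.
Latitude subsquare o = 14; +1 → 15 = p.

IH23wp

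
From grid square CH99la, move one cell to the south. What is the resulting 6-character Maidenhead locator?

Latitude subsquare a = 0; −1 → -1, wraps to 23 = x, carry into square.
Latitude square 9; −1 → 8.
The longitude characters are unchanged.

CH98lx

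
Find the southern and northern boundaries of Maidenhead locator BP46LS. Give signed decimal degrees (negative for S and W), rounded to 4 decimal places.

Field B=1, P=15: +1·20° lon, +15·10° lat → SW at lon -160°, lat 60°.
Square 4, 6: +4·2° lon, +6·1° lat → SW at lon -152°, lat 66°.
Subsquare l=11, s=18: +11·0.0833333° lon, +18·0.0416667° lat → SW at lon -151.083°, lat 66.75°.
Cell spans 0.0833333° lon × 0.0416667° lat.
south 66.7500, north 66.7917.

66.7500, 66.7917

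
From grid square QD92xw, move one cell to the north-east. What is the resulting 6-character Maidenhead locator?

Longitude subsquare x = 23; +1 → 24, wraps to 0 = a, carry into square.
Longitude square 9; +1 → 10, wraps to 0, carry into field.
Longitude field Q = 16; +1 → 17 = R.
Latitude subsquare w = 22; +1 → 23 = x.

RD02ax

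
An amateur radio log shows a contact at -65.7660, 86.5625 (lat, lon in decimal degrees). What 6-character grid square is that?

NC34gf

Shift to the Maidenhead origin (180°W, 90°S): lon 266.5625, lat 24.2340.
Field (20°×10°, letters A–R): 266.5625/20 → 13 → N, 24.2340/10 → 2 → C; chars NC.
Square (2°×1°, digits 0–9): 6.5625/2 → 3, 4.2340/1 → 4; chars 34.
Subsquare (5′×2.5′, letters a–x): 0.5625/0.0833333 → 6 → g, 0.2340/0.0416667 → 5 → f; chars gf.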